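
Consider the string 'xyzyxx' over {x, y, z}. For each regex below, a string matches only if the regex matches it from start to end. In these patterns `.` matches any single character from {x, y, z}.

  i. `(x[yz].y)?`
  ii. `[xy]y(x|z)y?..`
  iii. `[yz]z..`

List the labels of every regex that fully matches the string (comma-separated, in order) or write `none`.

ii

i → no match
ii → match
iii → no match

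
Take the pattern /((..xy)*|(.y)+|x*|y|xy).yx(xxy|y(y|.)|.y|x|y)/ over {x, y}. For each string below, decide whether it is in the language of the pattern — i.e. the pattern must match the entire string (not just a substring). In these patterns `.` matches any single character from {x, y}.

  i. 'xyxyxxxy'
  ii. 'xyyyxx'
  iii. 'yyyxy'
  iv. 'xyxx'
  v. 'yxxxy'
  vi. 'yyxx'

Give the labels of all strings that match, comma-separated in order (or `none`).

i. 'xyxyxxxy' → match
ii. 'xyyyxx' → match
iii. 'yyyxy' → match
iv. 'xyxx' → match
v. 'yxxxy' → no match
vi. 'yyxx' → match

i, ii, iii, iv, vi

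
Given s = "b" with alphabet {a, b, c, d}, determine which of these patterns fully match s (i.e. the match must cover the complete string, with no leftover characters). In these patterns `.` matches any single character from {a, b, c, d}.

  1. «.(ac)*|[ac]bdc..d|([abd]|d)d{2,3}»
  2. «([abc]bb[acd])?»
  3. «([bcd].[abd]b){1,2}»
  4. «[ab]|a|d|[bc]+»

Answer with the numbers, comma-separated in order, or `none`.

1 → match
2 → no match
3 → no match
4 → match

1, 4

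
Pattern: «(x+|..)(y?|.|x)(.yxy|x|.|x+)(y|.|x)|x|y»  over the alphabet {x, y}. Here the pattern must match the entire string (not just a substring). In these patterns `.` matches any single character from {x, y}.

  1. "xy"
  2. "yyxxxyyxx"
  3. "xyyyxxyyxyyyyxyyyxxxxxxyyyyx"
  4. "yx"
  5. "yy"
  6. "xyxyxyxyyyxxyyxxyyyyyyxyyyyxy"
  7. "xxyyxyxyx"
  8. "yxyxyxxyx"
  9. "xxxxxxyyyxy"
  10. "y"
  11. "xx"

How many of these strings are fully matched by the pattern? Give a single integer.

1

1 → no match
2 → no match
3 → no match
4 → no match
5 → no match
6 → no match
7 → no match
8 → no match
9 → no match
10 → match
11 → no match
Total matched: 1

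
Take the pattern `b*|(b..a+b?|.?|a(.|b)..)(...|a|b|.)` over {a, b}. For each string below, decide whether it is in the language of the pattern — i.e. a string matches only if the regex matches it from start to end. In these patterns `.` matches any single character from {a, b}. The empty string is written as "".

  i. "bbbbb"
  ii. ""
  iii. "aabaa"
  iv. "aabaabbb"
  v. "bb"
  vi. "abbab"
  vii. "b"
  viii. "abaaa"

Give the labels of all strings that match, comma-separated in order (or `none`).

i, ii, iii, v, vi, vii, viii

i → match
ii → match
iii → match
iv → no match
v → match
vi → match
vii → match
viii → match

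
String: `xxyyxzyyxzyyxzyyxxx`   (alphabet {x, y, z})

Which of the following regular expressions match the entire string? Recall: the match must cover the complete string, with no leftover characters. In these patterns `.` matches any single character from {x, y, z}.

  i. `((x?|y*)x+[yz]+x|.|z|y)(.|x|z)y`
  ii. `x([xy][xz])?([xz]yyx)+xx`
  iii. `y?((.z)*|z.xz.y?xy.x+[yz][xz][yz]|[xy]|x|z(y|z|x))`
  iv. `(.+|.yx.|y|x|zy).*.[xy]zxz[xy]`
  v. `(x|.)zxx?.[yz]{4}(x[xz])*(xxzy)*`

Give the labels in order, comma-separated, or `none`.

i → no match — must end with `y`
ii → match
iii → no match
iv → no match
v → no match

ii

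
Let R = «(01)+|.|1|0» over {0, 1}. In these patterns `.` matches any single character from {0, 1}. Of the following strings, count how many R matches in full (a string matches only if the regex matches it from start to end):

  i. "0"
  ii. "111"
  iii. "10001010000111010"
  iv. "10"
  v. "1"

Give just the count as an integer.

2

i. "0" → match
ii. "111" → no match
iii → no match
iv. "10" → no match
v. "1" → match
Total matched: 2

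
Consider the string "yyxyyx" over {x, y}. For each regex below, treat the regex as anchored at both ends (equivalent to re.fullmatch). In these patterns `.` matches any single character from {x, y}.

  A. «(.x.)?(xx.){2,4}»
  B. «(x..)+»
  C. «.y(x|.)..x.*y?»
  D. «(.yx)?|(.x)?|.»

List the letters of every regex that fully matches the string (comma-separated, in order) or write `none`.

C

A → no match
B → no match — must start with "x"
C → match
D → no match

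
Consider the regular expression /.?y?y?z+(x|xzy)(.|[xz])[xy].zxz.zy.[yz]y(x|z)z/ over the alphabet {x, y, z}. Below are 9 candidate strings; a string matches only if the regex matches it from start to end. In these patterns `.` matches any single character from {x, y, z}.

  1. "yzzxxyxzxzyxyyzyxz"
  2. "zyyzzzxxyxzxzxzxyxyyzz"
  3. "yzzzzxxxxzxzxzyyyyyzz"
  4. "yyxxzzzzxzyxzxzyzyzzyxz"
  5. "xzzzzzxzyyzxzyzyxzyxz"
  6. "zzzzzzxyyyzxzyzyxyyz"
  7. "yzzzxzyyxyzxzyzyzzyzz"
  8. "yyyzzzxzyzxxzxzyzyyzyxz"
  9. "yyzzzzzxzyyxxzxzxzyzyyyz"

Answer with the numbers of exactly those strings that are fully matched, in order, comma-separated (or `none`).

5, 7, 8

1 → no match
2 → no match
3 → no match
4 → no match
5 → match
6 → no match
7 → match
8 → match
9 → no match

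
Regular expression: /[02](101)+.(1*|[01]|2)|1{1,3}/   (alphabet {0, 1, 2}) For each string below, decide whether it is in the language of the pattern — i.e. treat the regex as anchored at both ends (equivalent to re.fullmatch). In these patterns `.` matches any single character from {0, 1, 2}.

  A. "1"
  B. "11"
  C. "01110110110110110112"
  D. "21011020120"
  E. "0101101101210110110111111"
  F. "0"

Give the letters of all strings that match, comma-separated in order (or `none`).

A, B

A → match
B → match
C → no match
D → no match
E → no match
F → no match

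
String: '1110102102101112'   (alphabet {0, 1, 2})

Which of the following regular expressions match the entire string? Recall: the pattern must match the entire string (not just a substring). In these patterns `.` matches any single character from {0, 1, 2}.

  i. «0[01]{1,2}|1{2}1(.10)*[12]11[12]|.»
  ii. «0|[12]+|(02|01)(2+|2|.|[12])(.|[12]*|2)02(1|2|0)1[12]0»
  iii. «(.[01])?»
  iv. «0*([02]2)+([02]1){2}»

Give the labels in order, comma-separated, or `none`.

i → match
ii → no match
iii → no match
iv → no match — must end with '1'

i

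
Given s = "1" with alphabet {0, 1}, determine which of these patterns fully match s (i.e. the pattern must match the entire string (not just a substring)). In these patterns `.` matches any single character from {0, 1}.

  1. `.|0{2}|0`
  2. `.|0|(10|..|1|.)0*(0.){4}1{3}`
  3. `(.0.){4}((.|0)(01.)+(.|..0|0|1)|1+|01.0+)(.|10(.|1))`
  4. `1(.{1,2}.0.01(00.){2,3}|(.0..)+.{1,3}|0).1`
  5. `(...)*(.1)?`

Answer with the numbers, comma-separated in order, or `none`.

1 → match
2 → match
3 → no match
4 → no match
5 → no match

1, 2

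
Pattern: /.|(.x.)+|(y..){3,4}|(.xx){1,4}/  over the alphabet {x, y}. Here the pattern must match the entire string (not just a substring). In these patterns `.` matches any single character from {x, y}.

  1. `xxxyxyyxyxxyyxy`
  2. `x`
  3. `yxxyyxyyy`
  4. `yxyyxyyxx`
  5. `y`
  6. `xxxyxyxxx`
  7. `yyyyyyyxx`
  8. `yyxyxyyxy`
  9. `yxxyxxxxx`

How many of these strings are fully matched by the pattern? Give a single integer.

9

1 → match
2 → match
3 → match
4 → match
5 → match
6 → match
7 → match
8 → match
9 → match
Total matched: 9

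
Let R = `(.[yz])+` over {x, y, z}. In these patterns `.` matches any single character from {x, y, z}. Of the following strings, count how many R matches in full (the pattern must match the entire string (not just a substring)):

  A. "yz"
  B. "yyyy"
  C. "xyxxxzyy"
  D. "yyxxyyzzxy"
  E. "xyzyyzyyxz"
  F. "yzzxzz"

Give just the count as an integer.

3

A → match
B → match
C → no match
D → no match
E → match
F → no match
Total matched: 3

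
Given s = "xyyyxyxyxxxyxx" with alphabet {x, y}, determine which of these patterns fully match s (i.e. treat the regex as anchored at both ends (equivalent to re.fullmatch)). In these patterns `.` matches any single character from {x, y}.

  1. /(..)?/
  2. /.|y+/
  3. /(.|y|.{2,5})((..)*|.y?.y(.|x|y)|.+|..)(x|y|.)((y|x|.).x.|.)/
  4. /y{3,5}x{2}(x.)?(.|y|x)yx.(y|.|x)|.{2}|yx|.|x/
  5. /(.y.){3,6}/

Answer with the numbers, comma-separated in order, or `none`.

3

1 → no match
2 → no match
3 → match
4 → no match
5 → no match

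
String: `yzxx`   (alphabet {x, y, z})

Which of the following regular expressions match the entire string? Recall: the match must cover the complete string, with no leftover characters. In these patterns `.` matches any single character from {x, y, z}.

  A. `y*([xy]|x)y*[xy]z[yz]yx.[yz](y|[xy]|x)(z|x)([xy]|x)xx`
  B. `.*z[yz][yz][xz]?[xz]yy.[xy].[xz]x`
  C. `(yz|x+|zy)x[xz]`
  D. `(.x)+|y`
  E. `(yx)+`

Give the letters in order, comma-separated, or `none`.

C

A → no match
B → no match
C → match
D → no match
E → no match — must start with `yx`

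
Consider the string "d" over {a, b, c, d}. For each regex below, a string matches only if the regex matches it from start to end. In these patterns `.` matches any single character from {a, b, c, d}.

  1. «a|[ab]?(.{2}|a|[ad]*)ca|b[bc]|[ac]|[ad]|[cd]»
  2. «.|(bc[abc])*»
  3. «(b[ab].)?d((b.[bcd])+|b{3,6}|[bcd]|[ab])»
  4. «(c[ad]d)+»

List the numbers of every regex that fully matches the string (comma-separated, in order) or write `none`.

1, 2

1 → match
2 → match
3 → no match
4 → no match — must start with "c"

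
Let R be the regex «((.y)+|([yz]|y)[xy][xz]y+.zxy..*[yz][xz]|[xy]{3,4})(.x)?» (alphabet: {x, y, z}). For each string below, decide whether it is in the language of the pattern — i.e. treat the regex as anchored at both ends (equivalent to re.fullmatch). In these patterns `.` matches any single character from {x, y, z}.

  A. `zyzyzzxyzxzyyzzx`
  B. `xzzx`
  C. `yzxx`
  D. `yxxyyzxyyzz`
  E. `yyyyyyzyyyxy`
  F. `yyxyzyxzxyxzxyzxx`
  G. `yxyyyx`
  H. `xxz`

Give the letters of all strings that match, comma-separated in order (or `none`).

A → match
B → no match
C → no match
D → match
E → match
F → no match
G → match
H → no match

A, D, E, G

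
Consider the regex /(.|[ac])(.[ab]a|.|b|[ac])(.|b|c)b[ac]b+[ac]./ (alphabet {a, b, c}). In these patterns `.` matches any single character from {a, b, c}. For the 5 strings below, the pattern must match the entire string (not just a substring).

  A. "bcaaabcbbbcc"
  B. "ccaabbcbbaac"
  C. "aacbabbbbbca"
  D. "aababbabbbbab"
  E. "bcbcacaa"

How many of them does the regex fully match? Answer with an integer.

A → match
B → no match
C → match
D → match
E → no match
Total matched: 3

3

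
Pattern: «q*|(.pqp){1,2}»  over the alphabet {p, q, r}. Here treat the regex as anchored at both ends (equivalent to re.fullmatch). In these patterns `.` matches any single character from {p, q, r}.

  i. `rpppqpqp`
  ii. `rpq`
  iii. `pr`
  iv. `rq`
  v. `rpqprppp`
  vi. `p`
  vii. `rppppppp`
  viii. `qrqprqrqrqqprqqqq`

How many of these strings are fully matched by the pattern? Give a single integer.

0

i → no match
ii → no match
iii → no match
iv → no match
v → no match
vi → no match
vii → no match
viii → no match
Total matched: 0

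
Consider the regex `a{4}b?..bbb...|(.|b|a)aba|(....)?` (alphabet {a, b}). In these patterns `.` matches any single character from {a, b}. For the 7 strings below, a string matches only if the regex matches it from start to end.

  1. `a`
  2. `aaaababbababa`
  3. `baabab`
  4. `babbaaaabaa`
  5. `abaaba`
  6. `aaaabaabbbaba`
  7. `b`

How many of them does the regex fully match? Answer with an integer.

1 → no match
2 → no match
3 → no match
4 → no match
5 → no match
6 → match
7 → no match
Total matched: 1

1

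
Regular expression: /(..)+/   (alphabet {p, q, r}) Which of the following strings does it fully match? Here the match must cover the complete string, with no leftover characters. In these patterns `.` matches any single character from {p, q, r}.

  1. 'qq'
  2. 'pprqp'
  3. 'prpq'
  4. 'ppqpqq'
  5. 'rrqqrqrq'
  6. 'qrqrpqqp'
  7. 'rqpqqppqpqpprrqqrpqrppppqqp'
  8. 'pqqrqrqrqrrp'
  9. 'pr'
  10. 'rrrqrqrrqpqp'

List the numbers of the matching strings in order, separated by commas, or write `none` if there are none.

1 → match
2 → no match
3 → match
4 → match
5 → match
6 → match
7 → no match
8 → match
9 → match
10 → match

1, 3, 4, 5, 6, 8, 9, 10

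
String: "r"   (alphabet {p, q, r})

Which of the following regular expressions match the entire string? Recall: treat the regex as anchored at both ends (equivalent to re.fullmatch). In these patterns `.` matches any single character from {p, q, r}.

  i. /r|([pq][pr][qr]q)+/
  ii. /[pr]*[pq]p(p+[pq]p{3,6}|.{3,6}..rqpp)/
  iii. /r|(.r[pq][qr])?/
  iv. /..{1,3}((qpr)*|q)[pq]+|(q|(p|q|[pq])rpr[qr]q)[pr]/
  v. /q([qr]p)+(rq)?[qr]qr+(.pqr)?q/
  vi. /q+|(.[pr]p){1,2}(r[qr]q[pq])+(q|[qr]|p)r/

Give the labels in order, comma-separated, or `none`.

i, iii

i → match
ii → no match
iii → match
iv → no match
v → no match — must start with "q"
vi → no match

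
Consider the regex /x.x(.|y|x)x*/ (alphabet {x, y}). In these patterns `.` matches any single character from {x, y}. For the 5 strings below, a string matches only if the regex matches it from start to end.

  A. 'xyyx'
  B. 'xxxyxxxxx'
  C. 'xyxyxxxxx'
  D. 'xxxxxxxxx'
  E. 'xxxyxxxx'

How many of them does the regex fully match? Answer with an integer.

A → no match
B → match
C → match
D → match
E → match
Total matched: 4

4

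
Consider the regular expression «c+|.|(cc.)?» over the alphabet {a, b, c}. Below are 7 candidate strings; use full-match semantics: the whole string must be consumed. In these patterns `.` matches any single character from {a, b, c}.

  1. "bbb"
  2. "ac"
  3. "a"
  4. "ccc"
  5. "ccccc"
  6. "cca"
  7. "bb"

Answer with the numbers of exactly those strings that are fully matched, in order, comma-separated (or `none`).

1. "bbb" → no match
2. "ac" → no match
3. "a" → match
4. "ccc" → match
5. "ccccc" → match
6. "cca" → match
7. "bb" → no match

3, 4, 5, 6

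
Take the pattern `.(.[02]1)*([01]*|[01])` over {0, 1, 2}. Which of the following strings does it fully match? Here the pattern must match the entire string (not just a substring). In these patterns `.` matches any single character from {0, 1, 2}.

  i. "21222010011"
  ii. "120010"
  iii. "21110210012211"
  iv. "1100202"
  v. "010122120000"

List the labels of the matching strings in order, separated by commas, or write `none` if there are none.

i → no match
ii → no match
iii → no match
iv → no match
v → no match

none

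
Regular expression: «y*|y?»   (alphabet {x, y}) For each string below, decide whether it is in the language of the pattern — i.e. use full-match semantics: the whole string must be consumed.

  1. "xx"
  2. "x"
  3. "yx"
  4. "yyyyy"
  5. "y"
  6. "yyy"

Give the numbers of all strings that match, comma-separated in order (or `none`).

1 → no match
2 → no match
3 → no match
4 → match
5 → match
6 → match

4, 5, 6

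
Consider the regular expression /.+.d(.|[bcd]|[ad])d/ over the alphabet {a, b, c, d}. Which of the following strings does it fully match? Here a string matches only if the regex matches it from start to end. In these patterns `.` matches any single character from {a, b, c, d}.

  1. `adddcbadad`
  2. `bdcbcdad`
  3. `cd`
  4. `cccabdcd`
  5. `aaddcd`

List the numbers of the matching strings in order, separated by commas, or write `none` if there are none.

1 → match
2 → match
3 → no match
4 → match
5 → match

1, 2, 4, 5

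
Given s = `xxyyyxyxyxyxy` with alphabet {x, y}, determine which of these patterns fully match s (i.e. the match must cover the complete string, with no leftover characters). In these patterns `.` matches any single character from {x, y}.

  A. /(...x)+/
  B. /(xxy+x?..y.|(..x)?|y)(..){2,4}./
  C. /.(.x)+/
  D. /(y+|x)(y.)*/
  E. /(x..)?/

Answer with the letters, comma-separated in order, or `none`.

B

A → no match — must end with `x`
B → match
C → no match — must end with `x`
D → no match
E → no match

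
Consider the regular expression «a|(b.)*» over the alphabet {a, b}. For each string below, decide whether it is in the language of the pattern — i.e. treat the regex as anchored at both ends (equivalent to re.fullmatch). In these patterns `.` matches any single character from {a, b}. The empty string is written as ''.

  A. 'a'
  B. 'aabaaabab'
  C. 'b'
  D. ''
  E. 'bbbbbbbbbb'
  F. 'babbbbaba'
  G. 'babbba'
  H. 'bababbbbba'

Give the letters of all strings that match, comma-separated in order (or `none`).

A → match
B → no match
C → no match
D → match
E → match
F → no match
G → match
H → match

A, D, E, G, H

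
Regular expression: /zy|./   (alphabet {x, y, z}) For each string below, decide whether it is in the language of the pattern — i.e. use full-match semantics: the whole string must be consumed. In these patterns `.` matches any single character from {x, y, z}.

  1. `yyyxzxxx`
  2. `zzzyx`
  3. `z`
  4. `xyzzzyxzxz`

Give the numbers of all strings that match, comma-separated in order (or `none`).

1 → no match
2 → no match
3 → match
4 → no match

3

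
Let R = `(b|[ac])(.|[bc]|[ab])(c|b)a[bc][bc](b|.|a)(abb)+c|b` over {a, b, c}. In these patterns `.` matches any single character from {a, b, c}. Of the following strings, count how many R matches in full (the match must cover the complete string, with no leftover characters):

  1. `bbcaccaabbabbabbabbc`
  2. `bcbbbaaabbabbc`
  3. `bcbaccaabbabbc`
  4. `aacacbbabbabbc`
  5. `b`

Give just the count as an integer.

4

1 → match
2 → no match
3 → match
4 → match
5 → match
Total matched: 4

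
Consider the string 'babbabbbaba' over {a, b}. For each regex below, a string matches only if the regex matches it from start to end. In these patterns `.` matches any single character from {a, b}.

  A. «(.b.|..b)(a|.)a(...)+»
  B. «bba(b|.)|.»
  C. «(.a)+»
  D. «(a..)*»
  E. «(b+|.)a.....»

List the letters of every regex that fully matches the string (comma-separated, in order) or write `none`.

A → match
B → no match
C → no match
D → no match
E → no match

A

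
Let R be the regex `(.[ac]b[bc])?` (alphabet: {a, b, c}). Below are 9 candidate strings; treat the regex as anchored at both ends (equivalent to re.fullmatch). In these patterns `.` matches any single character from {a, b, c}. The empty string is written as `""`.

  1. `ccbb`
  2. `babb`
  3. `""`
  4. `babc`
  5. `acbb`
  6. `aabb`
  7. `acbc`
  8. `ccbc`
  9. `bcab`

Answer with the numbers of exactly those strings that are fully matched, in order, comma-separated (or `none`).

1 → match
2 → match
3 → match
4 → match
5 → match
6 → match
7 → match
8 → match
9 → no match

1, 2, 3, 4, 5, 6, 7, 8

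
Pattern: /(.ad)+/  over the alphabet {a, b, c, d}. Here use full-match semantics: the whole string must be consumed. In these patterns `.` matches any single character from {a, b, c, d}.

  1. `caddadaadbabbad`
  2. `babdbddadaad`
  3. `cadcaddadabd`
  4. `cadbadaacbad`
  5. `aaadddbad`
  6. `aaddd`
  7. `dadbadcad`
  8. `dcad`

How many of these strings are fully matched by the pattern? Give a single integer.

1 → no match
2 → no match
3 → no match — must end with `ad`
4 → no match
5 → no match
6 → no match — must end with `ad`
7 → match
8 → no match
Total matched: 1

1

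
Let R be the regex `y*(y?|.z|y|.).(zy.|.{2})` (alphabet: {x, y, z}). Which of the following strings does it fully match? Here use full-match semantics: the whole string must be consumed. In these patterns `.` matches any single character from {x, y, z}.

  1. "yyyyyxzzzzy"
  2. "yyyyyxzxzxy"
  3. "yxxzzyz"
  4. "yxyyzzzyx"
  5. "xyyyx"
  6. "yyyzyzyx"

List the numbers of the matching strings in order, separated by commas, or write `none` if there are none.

1 → no match
2 → no match
3 → no match
4 → no match
5 → no match
6 → match

6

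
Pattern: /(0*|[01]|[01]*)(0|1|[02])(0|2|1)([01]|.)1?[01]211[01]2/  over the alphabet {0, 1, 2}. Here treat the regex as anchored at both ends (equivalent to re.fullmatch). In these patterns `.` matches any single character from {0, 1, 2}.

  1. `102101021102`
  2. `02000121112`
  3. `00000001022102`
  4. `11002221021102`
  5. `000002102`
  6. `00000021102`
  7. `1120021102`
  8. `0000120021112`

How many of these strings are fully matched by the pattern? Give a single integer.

5

1 → match
2 → no match
3 → no match
4 → match
5 → no match
6 → match
7 → match
8 → match
Total matched: 5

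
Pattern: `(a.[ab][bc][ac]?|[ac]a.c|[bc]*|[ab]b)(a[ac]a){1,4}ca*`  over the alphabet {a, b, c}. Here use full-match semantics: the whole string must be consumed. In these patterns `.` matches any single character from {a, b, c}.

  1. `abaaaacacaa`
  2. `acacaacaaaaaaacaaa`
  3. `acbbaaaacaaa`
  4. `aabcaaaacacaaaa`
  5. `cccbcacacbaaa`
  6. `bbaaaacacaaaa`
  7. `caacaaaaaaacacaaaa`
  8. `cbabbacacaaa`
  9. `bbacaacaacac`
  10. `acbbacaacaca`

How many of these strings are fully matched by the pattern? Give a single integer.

8

1 → match
2 → match
3 → match
4 → match
5 → no match
6 → match
7 → match
8 → no match
9 → match
10 → match
Total matched: 8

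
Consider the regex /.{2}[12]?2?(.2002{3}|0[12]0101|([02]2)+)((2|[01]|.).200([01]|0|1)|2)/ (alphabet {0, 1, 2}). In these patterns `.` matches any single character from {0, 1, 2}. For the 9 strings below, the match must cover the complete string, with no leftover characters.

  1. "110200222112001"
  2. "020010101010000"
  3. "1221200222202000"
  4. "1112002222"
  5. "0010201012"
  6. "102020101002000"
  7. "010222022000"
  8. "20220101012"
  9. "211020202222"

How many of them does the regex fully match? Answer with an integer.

1 → match
2 → no match
3 → match
4 → match
5 → match
6 → match
7 → match
8 → match
9 → match
Total matched: 8

8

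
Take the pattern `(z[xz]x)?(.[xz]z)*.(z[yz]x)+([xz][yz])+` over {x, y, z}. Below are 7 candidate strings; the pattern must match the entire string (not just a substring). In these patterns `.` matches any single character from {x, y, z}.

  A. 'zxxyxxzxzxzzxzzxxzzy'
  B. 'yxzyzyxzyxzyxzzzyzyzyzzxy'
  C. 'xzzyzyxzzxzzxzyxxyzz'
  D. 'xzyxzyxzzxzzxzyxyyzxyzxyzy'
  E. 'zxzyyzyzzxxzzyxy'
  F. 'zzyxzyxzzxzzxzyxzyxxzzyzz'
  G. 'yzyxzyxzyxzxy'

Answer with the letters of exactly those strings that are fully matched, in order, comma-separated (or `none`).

A → no match
B → match
C → match
D → no match
E → no match
F → match
G → match

B, C, F, G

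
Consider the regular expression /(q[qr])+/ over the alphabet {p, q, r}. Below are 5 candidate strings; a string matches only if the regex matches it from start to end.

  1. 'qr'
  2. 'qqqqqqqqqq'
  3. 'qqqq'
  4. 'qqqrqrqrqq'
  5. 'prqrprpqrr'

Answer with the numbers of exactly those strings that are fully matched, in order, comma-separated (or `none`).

1, 2, 3, 4

1 → match
2 → match
3 → match
4 → match
5 → no match — must start with 'q'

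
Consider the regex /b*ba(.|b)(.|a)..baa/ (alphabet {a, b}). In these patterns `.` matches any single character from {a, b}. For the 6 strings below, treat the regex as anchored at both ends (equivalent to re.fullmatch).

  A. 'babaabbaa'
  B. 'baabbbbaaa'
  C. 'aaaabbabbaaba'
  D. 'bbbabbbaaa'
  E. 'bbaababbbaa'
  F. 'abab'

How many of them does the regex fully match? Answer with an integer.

1

A → match
B → no match — must end with 'baa'
C → no match — must end with 'baa'
D → no match — must end with 'baa'
E → no match
F → no match — must end with 'baa'
Total matched: 1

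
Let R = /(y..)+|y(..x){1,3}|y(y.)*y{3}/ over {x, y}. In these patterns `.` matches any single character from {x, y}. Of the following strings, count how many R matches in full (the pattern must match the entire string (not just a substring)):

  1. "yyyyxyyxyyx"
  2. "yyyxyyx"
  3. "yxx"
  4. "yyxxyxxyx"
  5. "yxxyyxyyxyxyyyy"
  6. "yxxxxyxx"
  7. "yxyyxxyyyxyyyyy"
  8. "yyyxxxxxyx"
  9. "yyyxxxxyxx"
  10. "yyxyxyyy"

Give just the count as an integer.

6

1 → no match
2 → match
3 → match
4 → no match
5 → match
6 → no match
7 → no match
8 → match
9 → match
10 → match
Total matched: 6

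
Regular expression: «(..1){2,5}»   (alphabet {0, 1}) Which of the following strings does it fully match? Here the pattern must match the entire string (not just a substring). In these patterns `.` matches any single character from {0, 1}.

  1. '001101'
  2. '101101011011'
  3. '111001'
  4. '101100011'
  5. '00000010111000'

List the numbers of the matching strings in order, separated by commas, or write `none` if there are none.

1 → match
2 → match
3 → match
4 → no match
5 → no match — must end with '1'

1, 2, 3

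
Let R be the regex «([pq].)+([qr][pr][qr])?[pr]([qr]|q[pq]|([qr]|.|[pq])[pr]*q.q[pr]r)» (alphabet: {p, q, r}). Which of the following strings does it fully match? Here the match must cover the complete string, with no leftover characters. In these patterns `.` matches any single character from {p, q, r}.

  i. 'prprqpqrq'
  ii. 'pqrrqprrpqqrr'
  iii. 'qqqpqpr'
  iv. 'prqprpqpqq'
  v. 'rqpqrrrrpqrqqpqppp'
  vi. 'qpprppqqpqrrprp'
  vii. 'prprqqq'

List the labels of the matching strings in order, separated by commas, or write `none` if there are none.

i, iii, iv

i → match
ii → no match
iii → match
iv → match
v → no match
vi → no match
vii → no match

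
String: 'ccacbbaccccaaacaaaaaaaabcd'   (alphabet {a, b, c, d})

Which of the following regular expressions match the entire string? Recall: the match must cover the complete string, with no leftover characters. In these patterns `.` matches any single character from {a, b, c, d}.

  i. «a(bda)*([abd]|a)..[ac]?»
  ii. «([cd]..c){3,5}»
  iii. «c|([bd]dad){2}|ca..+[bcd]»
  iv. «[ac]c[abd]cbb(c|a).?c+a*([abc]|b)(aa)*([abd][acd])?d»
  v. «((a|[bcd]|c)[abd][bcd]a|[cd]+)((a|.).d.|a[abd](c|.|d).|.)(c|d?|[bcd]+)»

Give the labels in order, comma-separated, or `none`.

i → no match — must start with 'a'
ii → no match — must end with 'c'
iii → no match
iv → match
v → no match

iv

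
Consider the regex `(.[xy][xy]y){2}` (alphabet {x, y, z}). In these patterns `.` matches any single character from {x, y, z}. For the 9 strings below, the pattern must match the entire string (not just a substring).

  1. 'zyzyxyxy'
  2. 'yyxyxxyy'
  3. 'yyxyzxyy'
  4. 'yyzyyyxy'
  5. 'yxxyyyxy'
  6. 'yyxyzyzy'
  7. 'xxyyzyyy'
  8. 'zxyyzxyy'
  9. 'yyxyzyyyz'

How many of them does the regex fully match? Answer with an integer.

1 → no match
2 → match
3 → match
4 → no match
5 → match
6 → no match
7 → match
8 → match
9 → no match — must end with 'y'
Total matched: 5

5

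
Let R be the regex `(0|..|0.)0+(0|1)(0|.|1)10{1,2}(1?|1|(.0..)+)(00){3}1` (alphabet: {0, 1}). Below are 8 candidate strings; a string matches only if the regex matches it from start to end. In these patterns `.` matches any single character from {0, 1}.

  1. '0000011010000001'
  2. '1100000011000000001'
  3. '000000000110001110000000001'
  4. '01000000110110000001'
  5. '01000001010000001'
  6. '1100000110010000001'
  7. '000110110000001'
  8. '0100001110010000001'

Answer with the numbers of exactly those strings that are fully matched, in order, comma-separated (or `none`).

1 → match
2 → match
3 → match
4 → no match
5 → match
6 → match
7 → no match
8 → match

1, 2, 3, 5, 6, 8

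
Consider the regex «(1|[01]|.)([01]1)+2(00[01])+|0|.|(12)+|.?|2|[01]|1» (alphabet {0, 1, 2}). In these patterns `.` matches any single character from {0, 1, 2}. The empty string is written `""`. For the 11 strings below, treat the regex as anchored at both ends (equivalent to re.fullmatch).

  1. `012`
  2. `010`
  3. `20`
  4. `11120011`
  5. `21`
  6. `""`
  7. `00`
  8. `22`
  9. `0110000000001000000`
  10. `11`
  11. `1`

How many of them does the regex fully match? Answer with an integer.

1 → no match
2 → no match
3 → no match
4 → no match
5 → no match
6 → match
7 → no match
8 → no match
9 → no match
10 → no match
11 → match
Total matched: 2

2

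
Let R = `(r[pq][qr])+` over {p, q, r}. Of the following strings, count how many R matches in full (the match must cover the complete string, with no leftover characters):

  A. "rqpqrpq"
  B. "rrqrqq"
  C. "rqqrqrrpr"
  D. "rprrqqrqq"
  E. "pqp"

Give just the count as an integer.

A → no match
B → no match
C → match
D → match
E → no match — must start with "r"
Total matched: 2

2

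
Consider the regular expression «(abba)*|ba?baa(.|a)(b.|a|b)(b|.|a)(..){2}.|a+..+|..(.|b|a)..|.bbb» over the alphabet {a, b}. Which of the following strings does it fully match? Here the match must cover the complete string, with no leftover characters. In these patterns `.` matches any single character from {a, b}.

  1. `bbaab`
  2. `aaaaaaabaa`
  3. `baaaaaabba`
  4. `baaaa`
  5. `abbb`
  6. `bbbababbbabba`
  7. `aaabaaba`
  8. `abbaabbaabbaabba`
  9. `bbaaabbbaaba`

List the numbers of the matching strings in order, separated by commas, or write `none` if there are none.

1, 2, 4, 5, 7, 8, 9

1. `bbaab` → match
2. `aaaaaaabaa` → match
3. `baaaaaabba` → no match
4. `baaaa` → match
5. `abbb` → match
6 → no match
7. `aaabaaba` → match
8 → match
9. `bbaaabbbaaba` → match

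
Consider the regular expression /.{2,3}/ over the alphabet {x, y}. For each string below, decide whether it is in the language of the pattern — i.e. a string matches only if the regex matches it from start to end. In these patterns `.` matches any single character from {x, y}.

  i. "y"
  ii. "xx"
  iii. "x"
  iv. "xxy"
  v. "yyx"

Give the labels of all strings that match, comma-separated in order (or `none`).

i → no match
ii → match
iii → no match
iv → match
v → match

ii, iv, v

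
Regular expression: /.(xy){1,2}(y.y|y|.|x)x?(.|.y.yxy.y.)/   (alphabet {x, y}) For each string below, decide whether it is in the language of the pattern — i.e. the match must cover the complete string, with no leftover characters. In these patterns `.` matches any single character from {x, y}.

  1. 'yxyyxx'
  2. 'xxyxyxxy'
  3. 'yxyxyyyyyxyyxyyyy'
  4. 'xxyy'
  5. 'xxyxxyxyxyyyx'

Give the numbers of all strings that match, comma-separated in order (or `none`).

1, 2, 5

1. 'yxyyxx' → match
2. 'xxyxyxxy' → match
3 → no match
4. 'xxyy' → no match
5 → match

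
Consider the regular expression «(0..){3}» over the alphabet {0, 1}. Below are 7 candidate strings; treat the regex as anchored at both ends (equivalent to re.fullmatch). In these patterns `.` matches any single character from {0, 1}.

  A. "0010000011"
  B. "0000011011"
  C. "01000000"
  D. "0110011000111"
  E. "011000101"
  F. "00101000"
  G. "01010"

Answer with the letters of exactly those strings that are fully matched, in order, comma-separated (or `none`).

none

A → no match
B → no match
C → no match
D → no match
E → no match
F → no match
G → no match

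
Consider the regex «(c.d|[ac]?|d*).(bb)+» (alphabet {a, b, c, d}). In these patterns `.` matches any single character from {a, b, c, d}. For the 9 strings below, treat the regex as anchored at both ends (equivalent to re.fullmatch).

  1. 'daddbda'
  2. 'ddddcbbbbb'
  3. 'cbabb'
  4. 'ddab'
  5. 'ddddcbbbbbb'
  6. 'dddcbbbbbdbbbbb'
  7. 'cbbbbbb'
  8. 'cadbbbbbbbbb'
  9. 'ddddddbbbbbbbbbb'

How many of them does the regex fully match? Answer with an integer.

4

1 → no match — must end with 'bb'
2 → no match
3 → no match
4 → no match — must end with 'bb'
5 → match
6 → no match
7 → match
8 → match
9 → match
Total matched: 4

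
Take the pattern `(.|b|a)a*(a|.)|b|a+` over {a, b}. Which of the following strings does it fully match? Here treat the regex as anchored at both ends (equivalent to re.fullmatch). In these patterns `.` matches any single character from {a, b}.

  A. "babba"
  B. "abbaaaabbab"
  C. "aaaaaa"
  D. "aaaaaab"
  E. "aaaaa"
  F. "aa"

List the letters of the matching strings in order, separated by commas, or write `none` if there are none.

A. "babba" → no match
B. "abbaaaabbab" → no match
C. "aaaaaa" → match
D. "aaaaaab" → match
E. "aaaaa" → match
F. "aa" → match

C, D, E, F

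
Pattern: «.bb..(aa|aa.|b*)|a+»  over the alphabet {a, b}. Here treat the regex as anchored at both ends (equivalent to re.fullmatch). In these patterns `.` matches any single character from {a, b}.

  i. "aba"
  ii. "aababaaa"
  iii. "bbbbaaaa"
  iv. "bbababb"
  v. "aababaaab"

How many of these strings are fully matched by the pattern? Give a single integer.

i → no match
ii → no match
iii → match
iv → no match
v → no match
Total matched: 1

1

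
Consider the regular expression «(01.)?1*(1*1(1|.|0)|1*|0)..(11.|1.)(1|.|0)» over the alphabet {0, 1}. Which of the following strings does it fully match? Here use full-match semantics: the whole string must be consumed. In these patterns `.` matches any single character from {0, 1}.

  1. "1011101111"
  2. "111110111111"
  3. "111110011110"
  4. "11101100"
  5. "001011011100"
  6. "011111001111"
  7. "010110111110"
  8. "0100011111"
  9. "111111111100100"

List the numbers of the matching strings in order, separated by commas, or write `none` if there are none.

1 → no match
2 → match
3 → match
4 → match
5 → no match
6 → match
7 → match
8 → match
9 → match

2, 3, 4, 6, 7, 8, 9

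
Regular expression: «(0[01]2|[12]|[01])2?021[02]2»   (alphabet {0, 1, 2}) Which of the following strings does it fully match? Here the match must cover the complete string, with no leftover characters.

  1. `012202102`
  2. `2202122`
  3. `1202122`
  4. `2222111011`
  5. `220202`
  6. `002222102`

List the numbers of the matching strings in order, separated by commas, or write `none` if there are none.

1, 2, 3

1 → match
2 → match
3 → match
4 → no match — must end with `2`
5 → no match
6 → no match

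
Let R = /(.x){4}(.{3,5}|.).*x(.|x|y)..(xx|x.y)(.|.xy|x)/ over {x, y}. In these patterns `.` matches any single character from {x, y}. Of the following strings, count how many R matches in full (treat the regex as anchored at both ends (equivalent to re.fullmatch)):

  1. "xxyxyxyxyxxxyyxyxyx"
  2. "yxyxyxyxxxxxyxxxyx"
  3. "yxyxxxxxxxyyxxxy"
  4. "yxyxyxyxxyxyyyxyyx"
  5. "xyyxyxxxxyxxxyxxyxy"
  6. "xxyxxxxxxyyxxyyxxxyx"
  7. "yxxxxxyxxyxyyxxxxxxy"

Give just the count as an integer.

1 → no match
2 → match
3 → match
4 → match
5 → no match
6 → match
7 → match
Total matched: 5

5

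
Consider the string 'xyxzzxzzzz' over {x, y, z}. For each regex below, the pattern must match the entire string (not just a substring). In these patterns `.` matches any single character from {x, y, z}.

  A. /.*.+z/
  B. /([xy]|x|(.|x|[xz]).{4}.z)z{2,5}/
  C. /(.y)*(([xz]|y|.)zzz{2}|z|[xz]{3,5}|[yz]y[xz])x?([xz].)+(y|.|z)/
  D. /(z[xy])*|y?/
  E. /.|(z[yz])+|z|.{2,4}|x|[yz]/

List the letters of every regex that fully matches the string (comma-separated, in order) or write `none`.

A → match
B → match
C → match
D → no match
E → no match

A, B, C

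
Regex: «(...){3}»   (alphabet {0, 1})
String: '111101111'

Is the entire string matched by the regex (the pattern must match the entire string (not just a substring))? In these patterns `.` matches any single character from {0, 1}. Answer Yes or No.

Yes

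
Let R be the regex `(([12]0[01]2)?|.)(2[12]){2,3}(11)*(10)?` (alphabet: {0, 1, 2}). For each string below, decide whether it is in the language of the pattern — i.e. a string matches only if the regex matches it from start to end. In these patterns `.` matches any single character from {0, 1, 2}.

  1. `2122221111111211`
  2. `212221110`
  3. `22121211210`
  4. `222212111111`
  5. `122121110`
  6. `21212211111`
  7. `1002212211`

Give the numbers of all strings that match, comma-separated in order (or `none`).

7

1 → no match
2 → no match
3 → no match
4 → no match
5 → no match
6 → no match
7 → match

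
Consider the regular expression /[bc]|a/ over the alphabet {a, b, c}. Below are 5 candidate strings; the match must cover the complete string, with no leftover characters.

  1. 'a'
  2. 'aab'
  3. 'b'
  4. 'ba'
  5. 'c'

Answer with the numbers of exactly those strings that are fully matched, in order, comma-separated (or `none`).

1, 3, 5

1 → match
2 → no match
3 → match
4 → no match
5 → match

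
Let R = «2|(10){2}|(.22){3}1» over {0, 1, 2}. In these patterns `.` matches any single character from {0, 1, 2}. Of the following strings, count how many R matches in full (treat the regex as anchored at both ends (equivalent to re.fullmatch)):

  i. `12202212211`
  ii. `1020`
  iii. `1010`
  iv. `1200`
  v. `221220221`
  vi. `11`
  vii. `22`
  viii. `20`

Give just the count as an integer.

i → no match
ii → no match
iii → match
iv → no match
v → no match
vi → no match
vii → no match
viii → no match
Total matched: 1

1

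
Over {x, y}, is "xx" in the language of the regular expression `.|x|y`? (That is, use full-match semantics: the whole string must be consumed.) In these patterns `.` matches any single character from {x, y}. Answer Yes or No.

No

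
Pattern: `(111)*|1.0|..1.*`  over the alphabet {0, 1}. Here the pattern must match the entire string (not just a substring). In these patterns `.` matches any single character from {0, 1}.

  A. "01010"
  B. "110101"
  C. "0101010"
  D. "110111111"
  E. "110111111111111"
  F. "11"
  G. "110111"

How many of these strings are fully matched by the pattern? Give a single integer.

A → no match
B → no match
C → no match
D → no match
E → no match
F → no match
G → no match
Total matched: 0

0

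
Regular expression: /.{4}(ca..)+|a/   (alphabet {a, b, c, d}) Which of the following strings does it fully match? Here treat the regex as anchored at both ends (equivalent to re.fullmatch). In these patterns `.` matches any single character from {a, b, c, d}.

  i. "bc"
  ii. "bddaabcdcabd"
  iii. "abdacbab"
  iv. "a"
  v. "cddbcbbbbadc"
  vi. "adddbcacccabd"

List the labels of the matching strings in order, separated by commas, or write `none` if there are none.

i → no match
ii → no match
iii → no match
iv → match
v → no match
vi → no match

iv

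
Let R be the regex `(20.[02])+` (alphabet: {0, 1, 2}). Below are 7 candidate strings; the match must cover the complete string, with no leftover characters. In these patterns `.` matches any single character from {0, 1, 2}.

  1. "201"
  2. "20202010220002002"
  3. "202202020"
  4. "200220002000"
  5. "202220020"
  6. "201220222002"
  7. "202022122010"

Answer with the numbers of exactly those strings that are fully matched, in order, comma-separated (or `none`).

4, 6

1 → no match
2 → no match
3 → no match
4 → match
5 → no match
6 → match
7 → no match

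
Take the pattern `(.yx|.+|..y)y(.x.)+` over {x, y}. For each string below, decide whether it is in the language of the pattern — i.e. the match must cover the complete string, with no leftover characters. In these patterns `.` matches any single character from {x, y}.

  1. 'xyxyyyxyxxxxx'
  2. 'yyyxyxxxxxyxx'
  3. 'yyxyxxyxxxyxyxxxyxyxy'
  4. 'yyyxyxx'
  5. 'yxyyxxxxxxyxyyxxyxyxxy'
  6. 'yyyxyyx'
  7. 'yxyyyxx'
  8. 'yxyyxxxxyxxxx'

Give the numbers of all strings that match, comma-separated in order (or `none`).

5, 7

1 → no match
2 → no match
3 → no match
4 → no match
5 → match
6 → no match
7 → match
8 → no match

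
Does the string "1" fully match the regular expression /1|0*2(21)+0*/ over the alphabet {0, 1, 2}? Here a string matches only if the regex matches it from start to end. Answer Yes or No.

Yes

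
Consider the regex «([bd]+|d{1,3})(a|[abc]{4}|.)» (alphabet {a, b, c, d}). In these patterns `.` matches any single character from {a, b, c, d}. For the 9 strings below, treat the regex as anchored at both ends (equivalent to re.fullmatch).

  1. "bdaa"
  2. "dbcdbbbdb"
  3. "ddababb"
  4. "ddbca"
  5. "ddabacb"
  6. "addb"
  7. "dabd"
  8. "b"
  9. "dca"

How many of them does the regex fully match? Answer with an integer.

0

1 → no match
2 → no match
3 → no match
4 → no match
5 → no match
6 → no match
7 → no match
8 → no match
9 → no match
Total matched: 0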